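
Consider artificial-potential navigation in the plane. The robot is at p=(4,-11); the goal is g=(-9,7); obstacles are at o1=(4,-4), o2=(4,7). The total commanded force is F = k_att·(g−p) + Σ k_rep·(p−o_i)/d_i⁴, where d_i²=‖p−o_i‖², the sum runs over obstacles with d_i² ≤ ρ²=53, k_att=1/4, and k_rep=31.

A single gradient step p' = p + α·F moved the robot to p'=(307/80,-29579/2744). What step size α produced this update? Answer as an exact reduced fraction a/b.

F_att = 1/4·(g−p) = 1/4·(-13,18) = (-3.2500,4.5000)
o1: d²=49 ≤ ρ²=53; F_rep = 31·(0,-7)/49² = (0.0000,-0.0904)
o2: d²=324 > ρ²=53 → inactive
F = F_att + ΣF_rep = (-3.2500,4.4096)
Δp = p'−p = (-0.1625,0.2205); α = Δx/Fx = (-13/80) / (-13/4) = 1/20
check: Δy/Fy = (605/2744) / (3025/686) = 1/20 ✓

α = 1/20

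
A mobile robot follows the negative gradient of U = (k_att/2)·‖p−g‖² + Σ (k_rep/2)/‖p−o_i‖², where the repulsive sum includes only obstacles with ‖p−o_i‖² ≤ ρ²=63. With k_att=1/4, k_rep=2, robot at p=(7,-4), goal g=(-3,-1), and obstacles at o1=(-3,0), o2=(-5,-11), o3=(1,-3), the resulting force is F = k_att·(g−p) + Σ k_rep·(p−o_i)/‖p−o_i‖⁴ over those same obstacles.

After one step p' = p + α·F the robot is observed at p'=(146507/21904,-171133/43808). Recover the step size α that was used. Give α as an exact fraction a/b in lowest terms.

F_att = 1/4·(g−p) = 1/4·(-10,3) = (-2.5000,0.7500)
o1: d²=116 > ρ²=63 → inactive
o2: d²=193 > ρ²=63 → inactive
o3: d²=37 ≤ ρ²=63; F_rep = 2·(6,-1)/37² = (0.0088,-0.0015)
F = F_att + ΣF_rep = (-2.4912,0.7485)
Δp = p'−p = (-0.3114,0.0936); α = Δx/Fx = (-6821/21904) / (-6821/2738) = 1/8
check: Δy/Fy = (4099/43808) / (4099/5476) = 1/8 ✓

α = 1/8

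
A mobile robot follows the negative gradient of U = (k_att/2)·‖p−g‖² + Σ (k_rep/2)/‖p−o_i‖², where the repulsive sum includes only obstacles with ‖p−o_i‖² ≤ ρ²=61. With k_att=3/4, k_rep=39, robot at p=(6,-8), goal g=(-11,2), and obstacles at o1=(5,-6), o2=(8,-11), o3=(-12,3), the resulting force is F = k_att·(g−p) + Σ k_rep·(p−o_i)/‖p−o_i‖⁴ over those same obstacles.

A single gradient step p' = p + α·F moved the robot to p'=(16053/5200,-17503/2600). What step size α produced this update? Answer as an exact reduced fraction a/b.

F_att = 3/4·(g−p) = 3/4·(-17,10) = (-12.7500,7.5000)
o1: d²=5 ≤ ρ²=61; F_rep = 39·(1,-2)/5² = (1.5600,-3.1200)
o2: d²=13 ≤ ρ²=61; F_rep = 39·(-2,3)/13² = (-0.4615,0.6923)
o3: d²=445 > ρ²=61 → inactive
F = F_att + ΣF_rep = (-11.6515,5.0723)
Δp = p'−p = (-2.9129,1.2681); α = Δx/Fx = (-15147/5200) / (-15147/1300) = 1/4
check: Δy/Fy = (3297/2600) / (3297/650) = 1/4 ✓

α = 1/4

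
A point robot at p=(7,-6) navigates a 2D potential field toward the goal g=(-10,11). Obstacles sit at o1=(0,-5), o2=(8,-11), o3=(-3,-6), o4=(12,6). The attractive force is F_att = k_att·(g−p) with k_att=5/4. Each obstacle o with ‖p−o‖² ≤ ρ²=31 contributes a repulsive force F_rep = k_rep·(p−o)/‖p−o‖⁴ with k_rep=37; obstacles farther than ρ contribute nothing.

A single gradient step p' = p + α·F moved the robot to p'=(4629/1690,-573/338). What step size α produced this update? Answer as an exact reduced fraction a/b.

F_att = 5/4·(g−p) = 5/4·(-17,17) = (-21.2500,21.2500)
o1: d²=50 > ρ²=31 → inactive
o2: d²=26 ≤ ρ²=31; F_rep = 37·(-1,5)/26² = (-0.0547,0.2737)
o3: d²=100 > ρ²=31 → inactive
o4: d²=169 > ρ²=31 → inactive
F = F_att + ΣF_rep = (-21.3047,21.5237)
Δp = p'−p = (-4.2609,4.3047); α = Δx/Fx = (-7201/1690) / (-7201/338) = 1/5
check: Δy/Fy = (1455/338) / (7275/338) = 1/5 ✓

α = 1/5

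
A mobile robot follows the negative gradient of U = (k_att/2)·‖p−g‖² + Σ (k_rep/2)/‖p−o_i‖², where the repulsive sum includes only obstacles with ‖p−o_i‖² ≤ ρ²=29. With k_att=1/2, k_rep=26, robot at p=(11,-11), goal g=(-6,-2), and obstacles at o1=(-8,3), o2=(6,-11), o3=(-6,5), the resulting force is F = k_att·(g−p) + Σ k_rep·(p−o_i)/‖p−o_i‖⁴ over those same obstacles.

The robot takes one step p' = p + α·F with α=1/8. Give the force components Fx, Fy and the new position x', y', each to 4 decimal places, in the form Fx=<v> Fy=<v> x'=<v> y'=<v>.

F_att = 1/2·(g−p) = 1/2·(-17,9) = (-8.5000,4.5000)
o1: d²=557 > ρ²=29 → inactive
o2: d²=25 ≤ ρ²=29; F_rep = 26·(5,0)/25² = (0.2080,0.0000)
o3: d²=545 > ρ²=29 → inactive
F = F_att + ΣF_rep = (-8.2920,4.5000)
p' = p + 1/8·F = (9.9635,-10.4375)

Fx=-8.2920 Fy=4.5000 x'=9.9635 y'=-10.4375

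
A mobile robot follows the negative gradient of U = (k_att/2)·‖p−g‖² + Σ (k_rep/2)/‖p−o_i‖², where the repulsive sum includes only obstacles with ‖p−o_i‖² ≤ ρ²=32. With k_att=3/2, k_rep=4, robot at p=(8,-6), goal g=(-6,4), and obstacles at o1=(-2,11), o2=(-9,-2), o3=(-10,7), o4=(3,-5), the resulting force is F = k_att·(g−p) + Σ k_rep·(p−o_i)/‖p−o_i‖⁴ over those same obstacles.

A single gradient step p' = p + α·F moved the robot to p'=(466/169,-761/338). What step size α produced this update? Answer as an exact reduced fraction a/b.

α = 1/4

F_att = 3/2·(g−p) = 3/2·(-14,10) = (-21.0000,15.0000)
o1: d²=389 > ρ²=32 → inactive
o2: d²=305 > ρ²=32 → inactive
o3: d²=493 > ρ²=32 → inactive
o4: d²=26 ≤ ρ²=32; F_rep = 4·(5,-1)/26² = (0.0296,-0.0059)
F = F_att + ΣF_rep = (-20.9704,14.9941)
Δp = p'−p = (-5.2426,3.7485); α = Δx/Fx = (-886/169) / (-3544/169) = 1/4
check: Δy/Fy = (1267/338) / (2534/169) = 1/4 ✓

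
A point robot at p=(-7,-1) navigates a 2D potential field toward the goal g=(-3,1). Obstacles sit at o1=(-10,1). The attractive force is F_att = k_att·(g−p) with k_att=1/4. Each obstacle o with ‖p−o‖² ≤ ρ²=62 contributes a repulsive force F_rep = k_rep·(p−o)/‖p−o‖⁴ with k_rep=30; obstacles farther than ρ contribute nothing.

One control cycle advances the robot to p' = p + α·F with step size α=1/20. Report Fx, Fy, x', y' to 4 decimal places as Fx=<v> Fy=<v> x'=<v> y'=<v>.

F_att = 1/4·(g−p) = 1/4·(4,2) = (1.0000,0.5000)
o1: d²=13 ≤ ρ²=62; F_rep = 30·(3,-2)/13² = (0.5325,-0.3550)
F = F_att + ΣF_rep = (1.5325,0.1450)
p' = p + 1/20·F = (-6.9234,-0.9928)

Fx=1.5325 Fy=0.1450 x'=-6.9234 y'=-0.9928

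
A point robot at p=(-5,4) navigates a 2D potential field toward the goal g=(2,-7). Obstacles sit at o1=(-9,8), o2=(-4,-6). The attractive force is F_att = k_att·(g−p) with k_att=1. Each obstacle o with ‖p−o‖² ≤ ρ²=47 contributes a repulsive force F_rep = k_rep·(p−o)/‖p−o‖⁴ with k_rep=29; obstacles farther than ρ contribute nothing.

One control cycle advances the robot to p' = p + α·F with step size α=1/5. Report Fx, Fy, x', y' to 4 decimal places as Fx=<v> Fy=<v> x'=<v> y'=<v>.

F_att = 1·(g−p) = 1·(7,-11) = (7.0000,-11.0000)
o1: d²=32 ≤ ρ²=47; F_rep = 29·(4,-4)/32² = (0.1133,-0.1133)
o2: d²=101 > ρ²=47 → inactive
F = F_att + ΣF_rep = (7.1133,-11.1133)
p' = p + 1/5·F = (-3.5773,1.7773)

Fx=7.1133 Fy=-11.1133 x'=-3.5773 y'=1.7773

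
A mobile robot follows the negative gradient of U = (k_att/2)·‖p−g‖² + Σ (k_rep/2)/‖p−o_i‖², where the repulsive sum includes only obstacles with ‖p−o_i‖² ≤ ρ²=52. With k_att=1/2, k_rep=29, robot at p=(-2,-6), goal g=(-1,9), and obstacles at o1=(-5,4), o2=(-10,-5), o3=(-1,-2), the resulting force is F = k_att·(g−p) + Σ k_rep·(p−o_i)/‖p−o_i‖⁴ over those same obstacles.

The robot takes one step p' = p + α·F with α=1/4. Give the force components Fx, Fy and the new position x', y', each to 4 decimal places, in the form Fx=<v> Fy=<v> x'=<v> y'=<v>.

F_att = 1/2·(g−p) = 1/2·(1,15) = (0.5000,7.5000)
o1: d²=109 > ρ²=52 → inactive
o2: d²=65 > ρ²=52 → inactive
o3: d²=17 ≤ ρ²=52; F_rep = 29·(-1,-4)/17² = (-0.1003,-0.4014)
F = F_att + ΣF_rep = (0.3997,7.0986)
p' = p + 1/4·F = (-1.9001,-4.2253)

Fx=0.3997 Fy=7.0986 x'=-1.9001 y'=-4.2253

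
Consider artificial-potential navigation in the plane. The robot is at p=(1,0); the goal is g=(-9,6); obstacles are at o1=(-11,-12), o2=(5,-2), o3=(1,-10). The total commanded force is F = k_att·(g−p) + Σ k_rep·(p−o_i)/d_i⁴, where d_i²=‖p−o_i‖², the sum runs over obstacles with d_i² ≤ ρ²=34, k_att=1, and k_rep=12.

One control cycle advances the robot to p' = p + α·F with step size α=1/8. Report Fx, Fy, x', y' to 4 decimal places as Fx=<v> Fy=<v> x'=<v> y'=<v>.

Fx=-10.1200 Fy=6.0600 x'=-0.2650 y'=0.7575

F_att = 1·(g−p) = 1·(-10,6) = (-10.0000,6.0000)
o1: d²=288 > ρ²=34 → inactive
o2: d²=20 ≤ ρ²=34; F_rep = 12·(-4,2)/20² = (-0.1200,0.0600)
o3: d²=100 > ρ²=34 → inactive
F = F_att + ΣF_rep = (-10.1200,6.0600)
p' = p + 1/8·F = (-0.2650,0.7575)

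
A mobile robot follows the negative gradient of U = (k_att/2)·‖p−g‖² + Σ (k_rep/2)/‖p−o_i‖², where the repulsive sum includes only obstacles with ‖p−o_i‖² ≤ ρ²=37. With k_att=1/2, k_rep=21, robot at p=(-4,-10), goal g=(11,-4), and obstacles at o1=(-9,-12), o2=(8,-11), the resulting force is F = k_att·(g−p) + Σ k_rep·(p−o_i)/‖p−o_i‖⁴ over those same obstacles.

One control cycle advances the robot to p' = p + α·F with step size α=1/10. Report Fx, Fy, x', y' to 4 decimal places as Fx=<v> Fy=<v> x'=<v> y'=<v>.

F_att = 1/2·(g−p) = 1/2·(15,6) = (7.5000,3.0000)
o1: d²=29 ≤ ρ²=37; F_rep = 21·(5,2)/29² = (0.1249,0.0499)
o2: d²=145 > ρ²=37 → inactive
F = F_att + ΣF_rep = (7.6249,3.0499)
p' = p + 1/10·F = (-3.2375,-9.6950)

Fx=7.6249 Fy=3.0499 x'=-3.2375 y'=-9.6950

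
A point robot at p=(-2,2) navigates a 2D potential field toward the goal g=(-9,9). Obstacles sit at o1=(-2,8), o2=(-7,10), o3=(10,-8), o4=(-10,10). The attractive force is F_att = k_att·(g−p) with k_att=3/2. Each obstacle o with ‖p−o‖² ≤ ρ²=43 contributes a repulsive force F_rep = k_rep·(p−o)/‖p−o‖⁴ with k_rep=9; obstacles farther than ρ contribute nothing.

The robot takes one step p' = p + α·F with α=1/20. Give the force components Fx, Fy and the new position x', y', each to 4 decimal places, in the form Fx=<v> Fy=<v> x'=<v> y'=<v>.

Fx=-10.5000 Fy=10.4583 x'=-2.5250 y'=2.5229

F_att = 3/2·(g−p) = 3/2·(-7,7) = (-10.5000,10.5000)
o1: d²=36 ≤ ρ²=43; F_rep = 9·(0,-6)/36² = (0.0000,-0.0417)
o2: d²=89 > ρ²=43 → inactive
o3: d²=244 > ρ²=43 → inactive
o4: d²=128 > ρ²=43 → inactive
F = F_att + ΣF_rep = (-10.5000,10.4583)
p' = p + 1/20·F = (-2.5250,2.5229)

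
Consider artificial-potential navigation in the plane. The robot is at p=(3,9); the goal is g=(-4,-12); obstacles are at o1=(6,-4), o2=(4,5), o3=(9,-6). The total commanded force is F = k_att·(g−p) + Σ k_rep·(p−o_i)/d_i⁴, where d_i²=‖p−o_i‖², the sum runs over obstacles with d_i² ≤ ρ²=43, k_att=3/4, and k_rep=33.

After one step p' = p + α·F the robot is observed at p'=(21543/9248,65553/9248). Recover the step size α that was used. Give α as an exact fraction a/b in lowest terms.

α = 1/8

F_att = 3/4·(g−p) = 3/4·(-7,-21) = (-5.2500,-15.7500)
o1: d²=178 > ρ²=43 → inactive
o2: d²=17 ≤ ρ²=43; F_rep = 33·(-1,4)/17² = (-0.1142,0.4567)
o3: d²=261 > ρ²=43 → inactive
F = F_att + ΣF_rep = (-5.3642,-15.2933)
Δp = p'−p = (-0.6705,-1.9117); α = Δx/Fx = (-6201/9248) / (-6201/1156) = 1/8
check: Δy/Fy = (-17679/9248) / (-17679/1156) = 1/8 ✓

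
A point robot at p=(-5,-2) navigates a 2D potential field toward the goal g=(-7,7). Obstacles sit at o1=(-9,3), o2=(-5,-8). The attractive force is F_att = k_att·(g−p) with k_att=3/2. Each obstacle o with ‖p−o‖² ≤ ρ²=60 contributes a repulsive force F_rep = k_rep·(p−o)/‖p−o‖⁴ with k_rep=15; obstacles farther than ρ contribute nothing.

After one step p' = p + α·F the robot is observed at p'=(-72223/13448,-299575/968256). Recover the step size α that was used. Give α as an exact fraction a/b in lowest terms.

F_att = 3/2·(g−p) = 3/2·(-2,9) = (-3.0000,13.5000)
o1: d²=41 ≤ ρ²=60; F_rep = 15·(4,-5)/41² = (0.0357,-0.0446)
o2: d²=36 ≤ ρ²=60; F_rep = 15·(0,6)/36² = (0.0000,0.0694)
F = F_att + ΣF_rep = (-2.9643,13.5248)
Δp = p'−p = (-0.3705,1.6906); α = Δx/Fx = (-4983/13448) / (-4983/1681) = 1/8
check: Δy/Fy = (1636937/968256) / (1636937/121032) = 1/8 ✓

α = 1/8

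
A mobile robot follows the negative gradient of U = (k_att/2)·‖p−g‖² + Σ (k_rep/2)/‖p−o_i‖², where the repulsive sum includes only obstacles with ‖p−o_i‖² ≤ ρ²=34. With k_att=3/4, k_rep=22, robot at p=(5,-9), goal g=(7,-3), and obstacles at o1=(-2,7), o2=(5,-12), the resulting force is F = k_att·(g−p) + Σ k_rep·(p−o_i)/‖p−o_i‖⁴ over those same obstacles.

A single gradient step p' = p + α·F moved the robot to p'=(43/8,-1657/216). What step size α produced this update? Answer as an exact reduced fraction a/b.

α = 1/4

F_att = 3/4·(g−p) = 3/4·(2,6) = (1.5000,4.5000)
o1: d²=305 > ρ²=34 → inactive
o2: d²=9 ≤ ρ²=34; F_rep = 22·(0,3)/9² = (0.0000,0.8148)
F = F_att + ΣF_rep = (1.5000,5.3148)
Δp = p'−p = (0.3750,1.3287); α = Δx/Fx = (3/8) / (3/2) = 1/4
check: Δy/Fy = (287/216) / (287/54) = 1/4 ✓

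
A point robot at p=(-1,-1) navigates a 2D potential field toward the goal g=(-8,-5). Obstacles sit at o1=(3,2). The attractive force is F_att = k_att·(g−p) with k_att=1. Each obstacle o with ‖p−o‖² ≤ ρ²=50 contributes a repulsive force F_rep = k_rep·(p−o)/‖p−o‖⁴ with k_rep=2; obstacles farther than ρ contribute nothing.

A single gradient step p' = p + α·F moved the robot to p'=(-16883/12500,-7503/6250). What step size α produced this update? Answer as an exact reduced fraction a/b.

α = 1/20

F_att = 1·(g−p) = 1·(-7,-4) = (-7.0000,-4.0000)
o1: d²=25 ≤ ρ²=50; F_rep = 2·(-4,-3)/25² = (-0.0128,-0.0096)
F = F_att + ΣF_rep = (-7.0128,-4.0096)
Δp = p'−p = (-0.3506,-0.2005); α = Δx/Fx = (-4383/12500) / (-4383/625) = 1/20
check: Δy/Fy = (-1253/6250) / (-2506/625) = 1/20 ✓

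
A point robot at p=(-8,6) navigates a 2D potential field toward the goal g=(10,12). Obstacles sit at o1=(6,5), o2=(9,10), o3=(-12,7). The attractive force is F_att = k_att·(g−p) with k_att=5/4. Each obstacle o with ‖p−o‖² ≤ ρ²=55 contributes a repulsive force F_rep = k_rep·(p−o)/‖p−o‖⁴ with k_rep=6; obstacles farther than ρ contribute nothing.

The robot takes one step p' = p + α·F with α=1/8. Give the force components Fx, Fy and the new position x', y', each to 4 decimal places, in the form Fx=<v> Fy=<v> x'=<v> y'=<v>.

Fx=22.5830 Fy=7.4792 x'=-5.1771 y'=6.9349

F_att = 5/4·(g−p) = 5/4·(18,6) = (22.5000,7.5000)
o1: d²=197 > ρ²=55 → inactive
o2: d²=305 > ρ²=55 → inactive
o3: d²=17 ≤ ρ²=55; F_rep = 6·(4,-1)/17² = (0.0830,-0.0208)
F = F_att + ΣF_rep = (22.5830,7.4792)
p' = p + 1/8·F = (-5.1771,6.9349)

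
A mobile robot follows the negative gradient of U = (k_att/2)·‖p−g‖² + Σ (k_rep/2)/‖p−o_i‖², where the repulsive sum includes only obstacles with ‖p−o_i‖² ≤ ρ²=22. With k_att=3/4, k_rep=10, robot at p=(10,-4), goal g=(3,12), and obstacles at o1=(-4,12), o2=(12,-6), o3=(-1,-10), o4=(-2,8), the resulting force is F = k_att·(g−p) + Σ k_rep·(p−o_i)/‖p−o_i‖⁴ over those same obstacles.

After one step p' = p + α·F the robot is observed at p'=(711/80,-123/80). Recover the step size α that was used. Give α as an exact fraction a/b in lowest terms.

α = 1/5

F_att = 3/4·(g−p) = 3/4·(-7,16) = (-5.2500,12.0000)
o1: d²=452 > ρ²=22 → inactive
o2: d²=8 ≤ ρ²=22; F_rep = 10·(-2,2)/8² = (-0.3125,0.3125)
o3: d²=157 > ρ²=22 → inactive
o4: d²=288 > ρ²=22 → inactive
F = F_att + ΣF_rep = (-5.5625,12.3125)
Δp = p'−p = (-1.1125,2.4625); α = Δx/Fx = (-89/80) / (-89/16) = 1/5
check: Δy/Fy = (197/80) / (197/16) = 1/5 ✓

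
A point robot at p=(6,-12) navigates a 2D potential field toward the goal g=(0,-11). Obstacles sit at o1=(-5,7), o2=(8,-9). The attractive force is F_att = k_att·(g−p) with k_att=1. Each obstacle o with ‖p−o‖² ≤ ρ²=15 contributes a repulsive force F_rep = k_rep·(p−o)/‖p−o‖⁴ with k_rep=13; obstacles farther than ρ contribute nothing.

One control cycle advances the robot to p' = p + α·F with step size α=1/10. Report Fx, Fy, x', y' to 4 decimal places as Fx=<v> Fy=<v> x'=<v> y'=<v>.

F_att = 1·(g−p) = 1·(-6,1) = (-6.0000,1.0000)
o1: d²=482 > ρ²=15 → inactive
o2: d²=13 ≤ ρ²=15; F_rep = 13·(-2,-3)/13² = (-0.1538,-0.2308)
F = F_att + ΣF_rep = (-6.1538,0.7692)
p' = p + 1/10·F = (5.3846,-11.9231)

Fx=-6.1538 Fy=0.7692 x'=5.3846 y'=-11.9231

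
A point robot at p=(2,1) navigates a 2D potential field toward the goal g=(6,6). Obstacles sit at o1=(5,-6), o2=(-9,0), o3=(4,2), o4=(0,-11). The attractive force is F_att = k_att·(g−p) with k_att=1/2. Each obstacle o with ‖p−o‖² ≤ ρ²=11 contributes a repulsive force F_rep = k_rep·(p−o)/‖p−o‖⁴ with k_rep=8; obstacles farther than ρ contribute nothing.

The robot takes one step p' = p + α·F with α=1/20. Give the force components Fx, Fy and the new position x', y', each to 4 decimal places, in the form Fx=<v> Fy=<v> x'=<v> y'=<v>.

Fx=1.3600 Fy=2.1800 x'=2.0680 y'=1.1090

F_att = 1/2·(g−p) = 1/2·(4,5) = (2.0000,2.5000)
o1: d²=58 > ρ²=11 → inactive
o2: d²=122 > ρ²=11 → inactive
o3: d²=5 ≤ ρ²=11; F_rep = 8·(-2,-1)/5² = (-0.6400,-0.3200)
o4: d²=148 > ρ²=11 → inactive
F = F_att + ΣF_rep = (1.3600,2.1800)
p' = p + 1/20·F = (2.0680,1.1090)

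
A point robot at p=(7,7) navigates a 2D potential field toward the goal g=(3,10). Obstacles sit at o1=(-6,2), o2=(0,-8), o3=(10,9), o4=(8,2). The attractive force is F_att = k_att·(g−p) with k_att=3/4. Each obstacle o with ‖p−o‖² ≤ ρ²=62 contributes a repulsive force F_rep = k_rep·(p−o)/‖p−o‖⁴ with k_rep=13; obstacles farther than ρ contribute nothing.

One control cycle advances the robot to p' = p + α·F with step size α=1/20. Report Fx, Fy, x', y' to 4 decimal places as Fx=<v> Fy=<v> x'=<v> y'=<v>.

F_att = 3/4·(g−p) = 3/4·(-4,3) = (-3.0000,2.2500)
o1: d²=194 > ρ²=62 → inactive
o2: d²=274 > ρ²=62 → inactive
o3: d²=13 ≤ ρ²=62; F_rep = 13·(-3,-2)/13² = (-0.2308,-0.1538)
o4: d²=26 ≤ ρ²=62; F_rep = 13·(-1,5)/26² = (-0.0192,0.0962)
F = F_att + ΣF_rep = (-3.2500,2.1923)
p' = p + 1/20·F = (6.8375,7.1096)

Fx=-3.2500 Fy=2.1923 x'=6.8375 y'=7.1096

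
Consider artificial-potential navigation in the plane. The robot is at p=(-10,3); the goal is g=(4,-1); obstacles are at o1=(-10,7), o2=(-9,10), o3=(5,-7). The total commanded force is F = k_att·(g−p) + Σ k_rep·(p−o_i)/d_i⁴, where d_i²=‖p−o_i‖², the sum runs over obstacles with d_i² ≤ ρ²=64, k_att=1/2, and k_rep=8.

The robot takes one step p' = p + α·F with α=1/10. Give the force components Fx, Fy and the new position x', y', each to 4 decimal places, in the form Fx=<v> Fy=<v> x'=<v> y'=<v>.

F_att = 1/2·(g−p) = 1/2·(14,-4) = (7.0000,-2.0000)
o1: d²=16 ≤ ρ²=64; F_rep = 8·(0,-4)/16² = (0.0000,-0.1250)
o2: d²=50 ≤ ρ²=64; F_rep = 8·(-1,-7)/50² = (-0.0032,-0.0224)
o3: d²=325 > ρ²=64 → inactive
F = F_att + ΣF_rep = (6.9968,-2.1474)
p' = p + 1/10·F = (-9.3003,2.7853)

Fx=6.9968 Fy=-2.1474 x'=-9.3003 y'=2.7853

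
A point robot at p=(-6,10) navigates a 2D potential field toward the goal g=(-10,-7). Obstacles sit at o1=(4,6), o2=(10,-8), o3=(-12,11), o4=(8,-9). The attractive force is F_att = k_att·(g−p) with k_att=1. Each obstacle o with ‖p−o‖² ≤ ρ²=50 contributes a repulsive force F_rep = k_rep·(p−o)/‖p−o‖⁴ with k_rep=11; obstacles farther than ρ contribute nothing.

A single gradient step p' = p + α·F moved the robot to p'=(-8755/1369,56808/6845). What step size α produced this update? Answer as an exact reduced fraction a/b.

α = 1/10

F_att = 1·(g−p) = 1·(-4,-17) = (-4.0000,-17.0000)
o1: d²=116 > ρ²=50 → inactive
o2: d²=580 > ρ²=50 → inactive
o3: d²=37 ≤ ρ²=50; F_rep = 11·(6,-1)/37² = (0.0482,-0.0080)
o4: d²=557 > ρ²=50 → inactive
F = F_att + ΣF_rep = (-3.9518,-17.0080)
Δp = p'−p = (-0.3952,-1.7008); α = Δx/Fx = (-541/1369) / (-5410/1369) = 1/10
check: Δy/Fy = (-11642/6845) / (-23284/1369) = 1/10 ✓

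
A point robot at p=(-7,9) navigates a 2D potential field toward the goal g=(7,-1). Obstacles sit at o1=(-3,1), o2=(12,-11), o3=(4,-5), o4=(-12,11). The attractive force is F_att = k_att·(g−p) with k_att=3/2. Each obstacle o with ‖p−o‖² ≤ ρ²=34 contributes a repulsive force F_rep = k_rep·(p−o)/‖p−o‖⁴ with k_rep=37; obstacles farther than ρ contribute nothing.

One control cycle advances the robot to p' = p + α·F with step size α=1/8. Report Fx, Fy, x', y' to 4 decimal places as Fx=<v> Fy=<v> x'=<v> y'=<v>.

F_att = 3/2·(g−p) = 3/2·(14,-10) = (21.0000,-15.0000)
o1: d²=80 > ρ²=34 → inactive
o2: d²=761 > ρ²=34 → inactive
o3: d²=317 > ρ²=34 → inactive
o4: d²=29 ≤ ρ²=34; F_rep = 37·(5,-2)/29² = (0.2200,-0.0880)
F = F_att + ΣF_rep = (21.2200,-15.0880)
p' = p + 1/8·F = (-4.3475,7.1140)

Fx=21.2200 Fy=-15.0880 x'=-4.3475 y'=7.1140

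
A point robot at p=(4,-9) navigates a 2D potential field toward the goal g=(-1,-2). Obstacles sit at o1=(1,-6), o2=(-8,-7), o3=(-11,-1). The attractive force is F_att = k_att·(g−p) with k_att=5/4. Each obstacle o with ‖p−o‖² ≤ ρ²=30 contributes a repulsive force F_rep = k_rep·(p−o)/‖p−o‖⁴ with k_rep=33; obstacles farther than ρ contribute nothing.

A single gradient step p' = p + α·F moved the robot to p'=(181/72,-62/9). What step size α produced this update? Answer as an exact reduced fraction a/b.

F_att = 5/4·(g−p) = 5/4·(-5,7) = (-6.2500,8.7500)
o1: d²=18 ≤ ρ²=30; F_rep = 33·(3,-3)/18² = (0.3056,-0.3056)
o2: d²=148 > ρ²=30 → inactive
o3: d²=289 > ρ²=30 → inactive
F = F_att + ΣF_rep = (-5.9444,8.4444)
Δp = p'−p = (-1.4861,2.1111); α = Δx/Fx = (-107/72) / (-107/18) = 1/4
check: Δy/Fy = (19/9) / (76/9) = 1/4 ✓

α = 1/4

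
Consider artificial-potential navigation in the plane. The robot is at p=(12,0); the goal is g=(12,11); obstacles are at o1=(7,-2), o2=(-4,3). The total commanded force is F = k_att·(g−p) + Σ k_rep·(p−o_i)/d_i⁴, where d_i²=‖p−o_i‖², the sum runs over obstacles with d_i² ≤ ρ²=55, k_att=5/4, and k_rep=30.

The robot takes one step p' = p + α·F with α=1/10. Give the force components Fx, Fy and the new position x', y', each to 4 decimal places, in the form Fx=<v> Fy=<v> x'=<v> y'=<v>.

Fx=0.1784 Fy=13.8213 x'=12.0178 y'=1.3821

F_att = 5/4·(g−p) = 5/4·(0,11) = (0.0000,13.7500)
o1: d²=29 ≤ ρ²=55; F_rep = 30·(5,2)/29² = (0.1784,0.0713)
o2: d²=265 > ρ²=55 → inactive
F = F_att + ΣF_rep = (0.1784,13.8213)
p' = p + 1/10·F = (12.0178,1.3821)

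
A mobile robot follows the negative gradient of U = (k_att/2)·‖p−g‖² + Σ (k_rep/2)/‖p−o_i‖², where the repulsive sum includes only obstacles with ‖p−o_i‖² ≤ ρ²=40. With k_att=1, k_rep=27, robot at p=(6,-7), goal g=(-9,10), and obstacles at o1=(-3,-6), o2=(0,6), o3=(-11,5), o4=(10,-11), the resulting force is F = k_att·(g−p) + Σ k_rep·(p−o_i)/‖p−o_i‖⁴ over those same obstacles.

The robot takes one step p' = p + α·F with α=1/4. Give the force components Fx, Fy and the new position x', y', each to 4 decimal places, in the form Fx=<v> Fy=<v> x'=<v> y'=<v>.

Fx=-15.1055 Fy=17.1055 x'=2.2236 y'=-2.7236

F_att = 1·(g−p) = 1·(-15,17) = (-15.0000,17.0000)
o1: d²=82 > ρ²=40 → inactive
o2: d²=205 > ρ²=40 → inactive
o3: d²=433 > ρ²=40 → inactive
o4: d²=32 ≤ ρ²=40; F_rep = 27·(-4,4)/32² = (-0.1055,0.1055)
F = F_att + ΣF_rep = (-15.1055,17.1055)
p' = p + 1/4·F = (2.2236,-2.7236)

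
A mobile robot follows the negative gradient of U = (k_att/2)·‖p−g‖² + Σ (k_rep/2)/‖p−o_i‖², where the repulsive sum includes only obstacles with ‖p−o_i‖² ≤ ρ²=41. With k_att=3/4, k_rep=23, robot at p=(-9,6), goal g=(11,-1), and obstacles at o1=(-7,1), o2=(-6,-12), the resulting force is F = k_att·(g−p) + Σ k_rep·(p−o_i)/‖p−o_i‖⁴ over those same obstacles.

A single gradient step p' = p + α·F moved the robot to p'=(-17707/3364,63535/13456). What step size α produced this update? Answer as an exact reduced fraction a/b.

α = 1/4

F_att = 3/4·(g−p) = 3/4·(20,-7) = (15.0000,-5.2500)
o1: d²=29 ≤ ρ²=41; F_rep = 23·(-2,5)/29² = (-0.0547,0.1367)
o2: d²=333 > ρ²=41 → inactive
F = F_att + ΣF_rep = (14.9453,-5.1133)
Δp = p'−p = (3.7363,-1.2783); α = Δx/Fx = (12569/3364) / (12569/841) = 1/4
check: Δy/Fy = (-17201/13456) / (-17201/3364) = 1/4 ✓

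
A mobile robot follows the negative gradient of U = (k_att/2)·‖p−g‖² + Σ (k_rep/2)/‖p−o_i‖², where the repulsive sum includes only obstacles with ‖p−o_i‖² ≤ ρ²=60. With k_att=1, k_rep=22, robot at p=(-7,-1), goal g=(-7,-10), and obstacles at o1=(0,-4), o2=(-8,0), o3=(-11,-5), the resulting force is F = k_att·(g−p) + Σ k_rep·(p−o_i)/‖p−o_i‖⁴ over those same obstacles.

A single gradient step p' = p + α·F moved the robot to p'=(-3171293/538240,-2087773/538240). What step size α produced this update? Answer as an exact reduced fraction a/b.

F_att = 1·(g−p) = 1·(0,-9) = (0.0000,-9.0000)
o1: d²=58 ≤ ρ²=60; F_rep = 22·(-7,3)/58² = (-0.0458,0.0196)
o2: d²=2 ≤ ρ²=60; F_rep = 22·(1,-1)/2² = (5.5000,-5.5000)
o3: d²=32 ≤ ρ²=60; F_rep = 22·(4,4)/32² = (0.0859,0.0859)
F = F_att + ΣF_rep = (5.5402,-14.3944)
Δp = p'−p = (1.1080,-2.8789); α = Δx/Fx = (596387/538240) / (596387/107648) = 1/5
check: Δy/Fy = (-1549533/538240) / (-1549533/107648) = 1/5 ✓

α = 1/5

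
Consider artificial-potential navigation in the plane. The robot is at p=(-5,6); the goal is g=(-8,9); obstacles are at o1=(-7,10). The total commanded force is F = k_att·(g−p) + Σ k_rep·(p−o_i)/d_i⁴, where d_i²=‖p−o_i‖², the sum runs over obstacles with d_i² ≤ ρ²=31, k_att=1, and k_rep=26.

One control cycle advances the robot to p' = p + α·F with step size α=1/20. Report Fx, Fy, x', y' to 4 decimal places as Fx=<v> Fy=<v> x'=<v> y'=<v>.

Fx=-2.8700 Fy=2.7400 x'=-5.1435 y'=6.1370

F_att = 1·(g−p) = 1·(-3,3) = (-3.0000,3.0000)
o1: d²=20 ≤ ρ²=31; F_rep = 26·(2,-4)/20² = (0.1300,-0.2600)
F = F_att + ΣF_rep = (-2.8700,2.7400)
p' = p + 1/20·F = (-5.1435,6.1370)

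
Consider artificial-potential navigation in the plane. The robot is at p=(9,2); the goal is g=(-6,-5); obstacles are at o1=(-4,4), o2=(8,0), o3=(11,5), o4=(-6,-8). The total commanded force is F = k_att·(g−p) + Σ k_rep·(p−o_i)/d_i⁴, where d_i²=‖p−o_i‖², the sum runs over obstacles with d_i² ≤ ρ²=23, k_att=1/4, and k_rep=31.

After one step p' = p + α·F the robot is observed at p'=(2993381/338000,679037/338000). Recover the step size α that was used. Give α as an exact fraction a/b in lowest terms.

α = 1/20

F_att = 1/4·(g−p) = 1/4·(-15,-7) = (-3.7500,-1.7500)
o1: d²=173 > ρ²=23 → inactive
o2: d²=5 ≤ ρ²=23; F_rep = 31·(1,2)/5² = (1.2400,2.4800)
o3: d²=13 ≤ ρ²=23; F_rep = 31·(-2,-3)/13² = (-0.3669,-0.5503)
o4: d²=325 > ρ²=23 → inactive
F = F_att + ΣF_rep = (-2.8769,0.1797)
Δp = p'−p = (-0.1438,0.0090); α = Δx/Fx = (-48619/338000) / (-48619/16900) = 1/20
check: Δy/Fy = (3037/338000) / (3037/16900) = 1/20 ✓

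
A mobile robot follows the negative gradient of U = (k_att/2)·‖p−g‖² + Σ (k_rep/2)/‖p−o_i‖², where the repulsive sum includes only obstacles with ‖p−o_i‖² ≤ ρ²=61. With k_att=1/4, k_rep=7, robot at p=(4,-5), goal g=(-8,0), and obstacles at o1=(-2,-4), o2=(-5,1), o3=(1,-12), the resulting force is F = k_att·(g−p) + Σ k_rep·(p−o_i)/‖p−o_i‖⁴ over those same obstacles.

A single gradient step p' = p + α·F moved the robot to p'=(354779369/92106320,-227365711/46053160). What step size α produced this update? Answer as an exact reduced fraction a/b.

α = 1/20

F_att = 1/4·(g−p) = 1/4·(-12,5) = (-3.0000,1.2500)
o1: d²=37 ≤ ρ²=61; F_rep = 7·(6,-1)/37² = (0.0307,-0.0051)
o2: d²=117 > ρ²=61 → inactive
o3: d²=58 ≤ ρ²=61; F_rep = 7·(3,7)/58² = (0.0062,0.0146)
F = F_att + ΣF_rep = (-2.9631,1.2595)
Δp = p'−p = (-0.1482,0.0630); α = Δx/Fx = (-13645911/92106320) / (-13645911/4605316) = 1/20
check: Δy/Fy = (2900089/46053160) / (2900089/2302658) = 1/20 ✓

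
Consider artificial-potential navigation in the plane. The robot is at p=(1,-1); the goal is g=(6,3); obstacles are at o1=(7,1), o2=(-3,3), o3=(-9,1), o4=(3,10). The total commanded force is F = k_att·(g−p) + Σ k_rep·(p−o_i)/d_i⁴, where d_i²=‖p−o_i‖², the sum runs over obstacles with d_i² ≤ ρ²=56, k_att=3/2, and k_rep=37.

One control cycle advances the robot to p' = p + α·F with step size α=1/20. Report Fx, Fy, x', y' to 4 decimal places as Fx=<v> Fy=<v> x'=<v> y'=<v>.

F_att = 3/2·(g−p) = 3/2·(5,4) = (7.5000,6.0000)
o1: d²=40 ≤ ρ²=56; F_rep = 37·(-6,-2)/40² = (-0.1388,-0.0462)
o2: d²=32 ≤ ρ²=56; F_rep = 37·(4,-4)/32² = (0.1445,-0.1445)
o3: d²=104 > ρ²=56 → inactive
o4: d²=125 > ρ²=56 → inactive
F = F_att + ΣF_rep = (7.5058,5.8092)
p' = p + 1/20·F = (1.3753,-0.7095)

Fx=7.5058 Fy=5.8092 x'=1.3753 y'=-0.7095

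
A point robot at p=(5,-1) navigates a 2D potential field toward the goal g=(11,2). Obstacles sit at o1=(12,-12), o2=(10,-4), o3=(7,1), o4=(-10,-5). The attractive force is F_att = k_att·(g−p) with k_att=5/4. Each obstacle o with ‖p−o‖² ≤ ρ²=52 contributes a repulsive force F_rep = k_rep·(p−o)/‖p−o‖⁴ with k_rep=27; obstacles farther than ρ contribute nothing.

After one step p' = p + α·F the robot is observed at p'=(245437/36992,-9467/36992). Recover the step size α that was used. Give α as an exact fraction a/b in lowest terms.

α = 1/4

F_att = 5/4·(g−p) = 5/4·(6,3) = (7.5000,3.7500)
o1: d²=170 > ρ²=52 → inactive
o2: d²=34 ≤ ρ²=52; F_rep = 27·(-5,3)/34² = (-0.1168,0.0701)
o3: d²=8 ≤ ρ²=52; F_rep = 27·(-2,-2)/8² = (-0.8438,-0.8438)
o4: d²=241 > ρ²=52 → inactive
F = F_att + ΣF_rep = (6.5395,2.9763)
Δp = p'−p = (1.6349,0.7441); α = Δx/Fx = (60477/36992) / (60477/9248) = 1/4
check: Δy/Fy = (27525/36992) / (27525/9248) = 1/4 ✓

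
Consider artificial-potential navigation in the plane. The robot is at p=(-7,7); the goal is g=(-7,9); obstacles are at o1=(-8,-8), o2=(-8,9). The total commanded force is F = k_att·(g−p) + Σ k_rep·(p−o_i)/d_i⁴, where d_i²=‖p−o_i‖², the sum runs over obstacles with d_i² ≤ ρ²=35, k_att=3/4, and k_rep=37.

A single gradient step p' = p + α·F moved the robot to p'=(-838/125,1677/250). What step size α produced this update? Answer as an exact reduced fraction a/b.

α = 1/5

F_att = 3/4·(g−p) = 3/4·(0,2) = (0.0000,1.5000)
o1: d²=226 > ρ²=35 → inactive
o2: d²=5 ≤ ρ²=35; F_rep = 37·(1,-2)/5² = (1.4800,-2.9600)
F = F_att + ΣF_rep = (1.4800,-1.4600)
Δp = p'−p = (0.2960,-0.2920); α = Δx/Fx = (37/125) / (37/25) = 1/5
check: Δy/Fy = (-73/250) / (-73/50) = 1/5 ✓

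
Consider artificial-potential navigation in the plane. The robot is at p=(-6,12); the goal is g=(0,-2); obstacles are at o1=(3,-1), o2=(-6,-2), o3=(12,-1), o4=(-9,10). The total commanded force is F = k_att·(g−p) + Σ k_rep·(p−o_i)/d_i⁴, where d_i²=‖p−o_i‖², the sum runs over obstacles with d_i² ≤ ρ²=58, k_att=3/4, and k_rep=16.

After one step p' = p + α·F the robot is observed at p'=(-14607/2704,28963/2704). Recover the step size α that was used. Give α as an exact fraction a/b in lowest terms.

F_att = 3/4·(g−p) = 3/4·(6,-14) = (4.5000,-10.5000)
o1: d²=250 > ρ²=58 → inactive
o2: d²=196 > ρ²=58 → inactive
o3: d²=493 > ρ²=58 → inactive
o4: d²=13 ≤ ρ²=58; F_rep = 16·(3,2)/13² = (0.2840,0.1893)
F = F_att + ΣF_rep = (4.7840,-10.3107)
Δp = p'−p = (0.5980,-1.2888); α = Δx/Fx = (1617/2704) / (1617/338) = 1/8
check: Δy/Fy = (-3485/2704) / (-3485/338) = 1/8 ✓

α = 1/8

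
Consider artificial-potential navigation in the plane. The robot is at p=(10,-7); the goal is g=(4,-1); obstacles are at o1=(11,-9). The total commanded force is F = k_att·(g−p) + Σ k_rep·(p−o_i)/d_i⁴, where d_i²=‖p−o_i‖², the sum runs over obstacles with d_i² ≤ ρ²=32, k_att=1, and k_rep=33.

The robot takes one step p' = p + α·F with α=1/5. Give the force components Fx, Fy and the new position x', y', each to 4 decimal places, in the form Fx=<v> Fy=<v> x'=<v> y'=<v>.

F_att = 1·(g−p) = 1·(-6,6) = (-6.0000,6.0000)
o1: d²=5 ≤ ρ²=32; F_rep = 33·(-1,2)/5² = (-1.3200,2.6400)
F = F_att + ΣF_rep = (-7.3200,8.6400)
p' = p + 1/5·F = (8.5360,-5.2720)

Fx=-7.3200 Fy=8.6400 x'=8.5360 y'=-5.2720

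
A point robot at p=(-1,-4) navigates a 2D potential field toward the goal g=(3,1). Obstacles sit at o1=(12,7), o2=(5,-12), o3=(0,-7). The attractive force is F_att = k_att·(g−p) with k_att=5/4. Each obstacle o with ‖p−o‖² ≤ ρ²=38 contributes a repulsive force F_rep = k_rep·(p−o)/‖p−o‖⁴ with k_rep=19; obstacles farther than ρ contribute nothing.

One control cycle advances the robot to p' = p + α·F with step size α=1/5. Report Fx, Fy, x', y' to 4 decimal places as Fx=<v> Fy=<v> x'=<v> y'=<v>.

Fx=4.8100 Fy=6.8200 x'=-0.0380 y'=-2.6360

F_att = 5/4·(g−p) = 5/4·(4,5) = (5.0000,6.2500)
o1: d²=290 > ρ²=38 → inactive
o2: d²=100 > ρ²=38 → inactive
o3: d²=10 ≤ ρ²=38; F_rep = 19·(-1,3)/10² = (-0.1900,0.5700)
F = F_att + ΣF_rep = (4.8100,6.8200)
p' = p + 1/5·F = (-0.0380,-2.6360)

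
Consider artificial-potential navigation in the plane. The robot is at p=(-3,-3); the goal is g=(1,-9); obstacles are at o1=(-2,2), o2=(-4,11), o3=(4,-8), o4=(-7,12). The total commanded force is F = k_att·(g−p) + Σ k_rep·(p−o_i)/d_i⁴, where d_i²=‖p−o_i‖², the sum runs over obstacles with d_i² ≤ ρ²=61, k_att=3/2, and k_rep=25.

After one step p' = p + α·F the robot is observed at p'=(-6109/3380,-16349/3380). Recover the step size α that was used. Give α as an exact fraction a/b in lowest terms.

α = 1/5

F_att = 3/2·(g−p) = 3/2·(4,-6) = (6.0000,-9.0000)
o1: d²=26 ≤ ρ²=61; F_rep = 25·(-1,-5)/26² = (-0.0370,-0.1849)
o2: d²=197 > ρ²=61 → inactive
o3: d²=74 > ρ²=61 → inactive
o4: d²=241 > ρ²=61 → inactive
F = F_att + ΣF_rep = (5.9630,-9.1849)
Δp = p'−p = (1.1926,-1.8370); α = Δx/Fx = (4031/3380) / (4031/676) = 1/5
check: Δy/Fy = (-6209/3380) / (-6209/676) = 1/5 ✓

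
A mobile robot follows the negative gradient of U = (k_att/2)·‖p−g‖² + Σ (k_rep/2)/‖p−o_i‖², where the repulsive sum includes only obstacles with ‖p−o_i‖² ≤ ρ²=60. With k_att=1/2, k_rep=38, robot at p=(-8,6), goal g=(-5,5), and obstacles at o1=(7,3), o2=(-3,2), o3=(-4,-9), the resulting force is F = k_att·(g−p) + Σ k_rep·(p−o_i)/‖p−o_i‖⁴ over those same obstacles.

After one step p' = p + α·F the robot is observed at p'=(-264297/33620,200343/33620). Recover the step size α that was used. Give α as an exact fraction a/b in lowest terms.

F_att = 1/2·(g−p) = 1/2·(3,-1) = (1.5000,-0.5000)
o1: d²=234 > ρ²=60 → inactive
o2: d²=41 ≤ ρ²=60; F_rep = 38·(-5,4)/41² = (-0.1130,0.0904)
o3: d²=241 > ρ²=60 → inactive
F = F_att + ΣF_rep = (1.3870,-0.4096)
Δp = p'−p = (0.1387,-0.0410); α = Δx/Fx = (4663/33620) / (4663/3362) = 1/10
check: Δy/Fy = (-1377/33620) / (-1377/3362) = 1/10 ✓

α = 1/10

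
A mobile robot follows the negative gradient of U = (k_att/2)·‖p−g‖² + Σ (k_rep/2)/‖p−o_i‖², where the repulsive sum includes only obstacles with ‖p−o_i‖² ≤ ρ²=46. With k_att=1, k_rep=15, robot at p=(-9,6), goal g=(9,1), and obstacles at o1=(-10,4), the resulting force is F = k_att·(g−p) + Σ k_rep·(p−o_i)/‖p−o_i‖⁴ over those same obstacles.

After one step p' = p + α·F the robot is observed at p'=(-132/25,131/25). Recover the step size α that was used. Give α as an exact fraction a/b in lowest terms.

α = 1/5

F_att = 1·(g−p) = 1·(18,-5) = (18.0000,-5.0000)
o1: d²=5 ≤ ρ²=46; F_rep = 15·(1,2)/5² = (0.6000,1.2000)
F = F_att + ΣF_rep = (18.6000,-3.8000)
Δp = p'−p = (3.7200,-0.7600); α = Δx/Fx = (93/25) / (93/5) = 1/5
check: Δy/Fy = (-19/25) / (-19/5) = 1/5 ✓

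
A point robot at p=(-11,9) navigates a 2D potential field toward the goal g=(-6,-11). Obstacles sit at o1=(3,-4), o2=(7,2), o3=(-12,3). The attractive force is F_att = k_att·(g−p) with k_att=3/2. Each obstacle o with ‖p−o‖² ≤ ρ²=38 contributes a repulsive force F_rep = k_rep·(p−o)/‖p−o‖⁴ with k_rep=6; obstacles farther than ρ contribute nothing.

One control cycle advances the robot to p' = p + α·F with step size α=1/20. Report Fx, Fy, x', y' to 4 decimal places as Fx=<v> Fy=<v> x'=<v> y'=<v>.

F_att = 3/2·(g−p) = 3/2·(5,-20) = (7.5000,-30.0000)
o1: d²=365 > ρ²=38 → inactive
o2: d²=373 > ρ²=38 → inactive
o3: d²=37 ≤ ρ²=38; F_rep = 6·(1,6)/37² = (0.0044,0.0263)
F = F_att + ΣF_rep = (7.5044,-29.9737)
p' = p + 1/20·F = (-10.6248,7.5013)

Fx=7.5044 Fy=-29.9737 x'=-10.6248 y'=7.5013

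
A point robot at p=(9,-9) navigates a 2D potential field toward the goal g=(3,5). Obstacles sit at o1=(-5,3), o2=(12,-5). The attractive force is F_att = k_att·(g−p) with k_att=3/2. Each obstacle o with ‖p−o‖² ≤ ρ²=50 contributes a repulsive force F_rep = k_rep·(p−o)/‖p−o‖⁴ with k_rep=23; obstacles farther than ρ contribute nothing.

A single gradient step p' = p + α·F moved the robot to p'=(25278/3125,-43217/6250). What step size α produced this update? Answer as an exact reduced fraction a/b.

F_att = 3/2·(g−p) = 3/2·(-6,14) = (-9.0000,21.0000)
o1: d²=340 > ρ²=50 → inactive
o2: d²=25 ≤ ρ²=50; F_rep = 23·(-3,-4)/25² = (-0.1104,-0.1472)
F = F_att + ΣF_rep = (-9.1104,20.8528)
Δp = p'−p = (-0.9110,2.0853); α = Δx/Fx = (-2847/3125) / (-5694/625) = 1/10
check: Δy/Fy = (13033/6250) / (13033/625) = 1/10 ✓

α = 1/10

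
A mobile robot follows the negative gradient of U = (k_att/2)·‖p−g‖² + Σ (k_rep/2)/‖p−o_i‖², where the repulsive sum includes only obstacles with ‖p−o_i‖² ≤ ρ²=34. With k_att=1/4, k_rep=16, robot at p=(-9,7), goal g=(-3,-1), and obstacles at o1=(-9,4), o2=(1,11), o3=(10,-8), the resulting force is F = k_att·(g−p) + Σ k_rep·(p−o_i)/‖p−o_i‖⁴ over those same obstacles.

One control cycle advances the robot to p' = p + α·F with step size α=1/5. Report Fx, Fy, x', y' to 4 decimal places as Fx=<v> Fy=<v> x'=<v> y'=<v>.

F_att = 1/4·(g−p) = 1/4·(6,-8) = (1.5000,-2.0000)
o1: d²=9 ≤ ρ²=34; F_rep = 16·(0,3)/9² = (0.0000,0.5926)
o2: d²=116 > ρ²=34 → inactive
o3: d²=586 > ρ²=34 → inactive
F = F_att + ΣF_rep = (1.5000,-1.4074)
p' = p + 1/5·F = (-8.7000,6.7185)

Fx=1.5000 Fy=-1.4074 x'=-8.7000 y'=6.7185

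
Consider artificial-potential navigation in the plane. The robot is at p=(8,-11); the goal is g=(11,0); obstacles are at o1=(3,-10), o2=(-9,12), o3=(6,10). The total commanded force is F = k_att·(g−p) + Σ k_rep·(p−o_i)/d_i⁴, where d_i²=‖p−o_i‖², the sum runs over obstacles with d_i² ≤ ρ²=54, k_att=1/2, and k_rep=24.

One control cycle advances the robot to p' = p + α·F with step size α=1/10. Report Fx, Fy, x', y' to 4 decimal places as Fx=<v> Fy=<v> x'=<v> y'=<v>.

Fx=1.6775 Fy=5.4645 x'=8.1678 y'=-10.4536

F_att = 1/2·(g−p) = 1/2·(3,11) = (1.5000,5.5000)
o1: d²=26 ≤ ρ²=54; F_rep = 24·(5,-1)/26² = (0.1775,-0.0355)
o2: d²=818 > ρ²=54 → inactive
o3: d²=445 > ρ²=54 → inactive
F = F_att + ΣF_rep = (1.6775,5.4645)
p' = p + 1/10·F = (8.1678,-10.4536)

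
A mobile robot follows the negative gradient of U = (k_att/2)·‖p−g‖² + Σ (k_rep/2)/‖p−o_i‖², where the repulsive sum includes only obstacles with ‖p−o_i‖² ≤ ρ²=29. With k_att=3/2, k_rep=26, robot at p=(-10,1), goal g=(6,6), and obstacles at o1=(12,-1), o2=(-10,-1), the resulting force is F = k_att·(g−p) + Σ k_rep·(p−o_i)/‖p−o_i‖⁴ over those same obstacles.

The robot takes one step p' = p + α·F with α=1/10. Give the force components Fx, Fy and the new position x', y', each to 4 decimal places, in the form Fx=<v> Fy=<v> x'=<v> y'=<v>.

Fx=24.0000 Fy=10.7500 x'=-7.6000 y'=2.0750

F_att = 3/2·(g−p) = 3/2·(16,5) = (24.0000,7.5000)
o1: d²=488 > ρ²=29 → inactive
o2: d²=4 ≤ ρ²=29; F_rep = 26·(0,2)/4² = (0.0000,3.2500)
F = F_att + ΣF_rep = (24.0000,10.7500)
p' = p + 1/10·F = (-7.6000,2.0750)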